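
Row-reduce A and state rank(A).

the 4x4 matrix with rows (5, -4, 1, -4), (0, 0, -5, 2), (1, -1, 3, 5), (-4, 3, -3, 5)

rank(A) = 4

Row reduction:
R3 <- R3 - (1/5)*R1:  [    0  -1/5  14/5  29/5 ]
R4 <- R4 - (-4/5)*R1:  [     0   -1/5  -11/5    9/5 ]
R2 <-> R3   (pivot in column 2 was zero)
[ 5    -4      1    -4 ]
[ 0  -1/5   14/5  29/5 ]
[ 0     0     -5     2 ]
[ 0  -1/5  -11/5   9/5 ]
R4 <- R4 - (1)*R2:  [  0   0  -5  -4 ]
R4 <- R4 - (1)*R3:  [  0   0   0  -6 ]
Row echelon form:
[ 5    -4     1    -4 ]
[ 0  -1/5  14/5  29/5 ]
[ 0     0    -5     2 ]
[ 0     0     0    -6 ]
Nonzero rows / pivot columns: 4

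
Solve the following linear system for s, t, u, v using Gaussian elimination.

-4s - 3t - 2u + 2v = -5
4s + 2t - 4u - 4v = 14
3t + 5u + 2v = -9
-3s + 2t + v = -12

(4, -1, -2, 2)

Forward elimination on [A|b]:
R2 <- R2 - (-1)*R1:  [  0  -1  -6  -2   9 ]
R4 <- R4 - (3/4)*R1:  [     0   17/4    3/2   -1/2  -33/4 ]
R3 <- R3 - (-3)*R2:  [   0    0  -13   -4   18 ]
R4 <- R4 - (-17/4)*R2:  [   0    0  -24   -9   30 ]
R4 <- R4 - (24/13)*R3:  [      0       0       0  -21/13  -42/13 ]
Row echelon form:
[ -4  -3   -2       2  |      -5 ]
[  0  -1   -6      -2  |       9 ]
[  0   0  -13      -4  |      18 ]
[  0   0    0  -21/13  |  -42/13 ]
Back-substitution:
v = (-42/13) / (-21/13) = 2
u = (18 - (-4)*(2)) / -13 = -2
t = (9 - (-6)*(-2) - (-2)*(2)) / -1 = -1
s = (-5 - (-3)*(-1) - (-2)*(-2) - (2)*(2)) / -4 = 4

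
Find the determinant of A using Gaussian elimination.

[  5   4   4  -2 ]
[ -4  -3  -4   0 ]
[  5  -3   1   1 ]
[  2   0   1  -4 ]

Forward elimination:
R2 <- R2 - (-4/5)*R1:  [    0   1/5  -4/5  -8/5 ]
R3 <- R3 - (1)*R1:  [  0  -7  -3   3 ]
R4 <- R4 - (2/5)*R1:  [     0   -8/5   -3/5  -16/5 ]
R3 <- R3 - (-35)*R2:  [   0    0  -31  -53 ]
R4 <- R4 - (-8)*R2:  [   0    0   -7  -16 ]
R4 <- R4 - (7/31)*R3:  [       0        0        0  -125/31 ]
Upper-triangular form:
[ 5    4     4       -2 ]
[ 0  1/5  -4/5     -8/5 ]
[ 0    0   -31      -53 ]
[ 0    0     0  -125/31 ]
det(A) = (-1)^0 * (5) * (1/5) * (-31) * (-125/31) = 125  (0 row swaps -> sign +1)

det(A) = 125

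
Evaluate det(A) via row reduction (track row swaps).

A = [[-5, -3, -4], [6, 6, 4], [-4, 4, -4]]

Forward elimination:
R2 <- R2 - (-6/5)*R1:  [    0  12/5  -4/5 ]
R3 <- R3 - (4/5)*R1:  [    0  32/5  -4/5 ]
R3 <- R3 - (8/3)*R2:  [   0    0  4/3 ]
Upper-triangular form:
[ -5    -3    -4 ]
[  0  12/5  -4/5 ]
[  0     0   4/3 ]
det(A) = (-1)^0 * (-5) * (12/5) * (4/3) = -16  (0 row swaps -> sign +1)

det(A) = -16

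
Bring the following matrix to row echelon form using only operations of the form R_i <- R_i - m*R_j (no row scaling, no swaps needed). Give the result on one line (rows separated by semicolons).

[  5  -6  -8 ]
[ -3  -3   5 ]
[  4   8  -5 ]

Forward elimination:
R2 <- R2 - (-3/5)*R1:  [     0  -33/5    1/5 ]
R3 <- R3 - (4/5)*R1:  [    0  64/5   7/5 ]
R3 <- R3 - (-64/33)*R2:  [     0      0  59/33 ]
Row echelon form:
[ 5     -6     -8 ]
[ 0  -33/5    1/5 ]
[ 0      0  59/33 ]

REF = [5 -6 -8; 0 -33/5 1/5; 0 0 59/33]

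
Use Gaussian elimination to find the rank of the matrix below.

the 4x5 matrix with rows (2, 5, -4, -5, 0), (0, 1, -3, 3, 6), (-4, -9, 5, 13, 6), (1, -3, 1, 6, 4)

rank(A) = 3

Row reduction:
R3 <- R3 - (-2)*R1:  [  0   1  -3   3   6 ]
R4 <- R4 - (1/2)*R1:  [     0  -11/2      3   17/2      4 ]
R3 <- R3 - (1)*R2:  [ 0  0  0  0  0 ]
R4 <- R4 - (-11/2)*R2:  [     0      0  -27/2     25     37 ]
R3 <-> R4   (pivot in column 3 was zero)
[ 2  5     -4  -5   0 ]
[ 0  1     -3   3   6 ]
[ 0  0  -27/2  25  37 ]
[ 0  0      0   0   0 ]
Row echelon form:
[ 2  5     -4  -5   0 ]
[ 0  1     -3   3   6 ]
[ 0  0  -27/2  25  37 ]
[ 0  0      0   0   0 ]
Nonzero rows / pivot columns: 3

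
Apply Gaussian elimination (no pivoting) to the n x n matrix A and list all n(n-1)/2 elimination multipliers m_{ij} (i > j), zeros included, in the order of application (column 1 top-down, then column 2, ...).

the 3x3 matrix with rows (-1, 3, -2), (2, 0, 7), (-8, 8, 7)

multipliers: -2, 8, -8/3

Forward elimination:
R2 <- R2 - (-2)*R1:  [ 0  6  3 ]
R3 <- R3 - (8)*R1:  [   0  -16   23 ]
R3 <- R3 - (-8/3)*R2:  [  0   0  31 ]
Multipliers (in order of application): m_{21} = -2, m_{31} = 8, m_{32} = -8/3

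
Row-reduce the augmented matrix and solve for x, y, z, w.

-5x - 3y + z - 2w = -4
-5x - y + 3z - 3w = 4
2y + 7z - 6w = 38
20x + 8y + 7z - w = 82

(3, -1, 4, -2)

Forward elimination on [A|b]:
R2 <- R2 - (1)*R1:  [  0   2   2  -1   8 ]
R4 <- R4 - (-4)*R1:  [  0  -4  11  -9  66 ]
R3 <- R3 - (1)*R2:  [  0   0   5  -5  30 ]
R4 <- R4 - (-2)*R2:  [   0    0   15  -11   82 ]
R4 <- R4 - (3)*R3:  [  0   0   0   4  -8 ]
Row echelon form:
[ -5  -3  1  -2  |  -4 ]
[  0   2  2  -1  |   8 ]
[  0   0  5  -5  |  30 ]
[  0   0  0   4  |  -8 ]
Back-substitution:
w = (-8) / 4 = -2
z = (30 - (-5)*(-2)) / 5 = 4
y = (8 - (2)*(4) - (-1)*(-2)) / 2 = -1
x = (-4 - (-3)*(-1) - (1)*(4) - (-2)*(-2)) / -5 = 3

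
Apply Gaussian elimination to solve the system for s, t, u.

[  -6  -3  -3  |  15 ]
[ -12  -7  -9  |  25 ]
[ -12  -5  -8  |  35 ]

Forward elimination on [A|b]:
R2 <- R2 - (2)*R1:  [  0  -1  -3  -5 ]
R3 <- R3 - (2)*R1:  [  0   1  -2   5 ]
R3 <- R3 - (-1)*R2:  [  0   0  -5   0 ]
Row echelon form:
[ -6  -3  -3  |  15 ]
[  0  -1  -3  |  -5 ]
[  0   0  -5  |   0 ]
Back-substitution:
u = (0) / -5 = 0
t = (-5 - (-3)*(0)) / -1 = 5
s = (15 - (-3)*(5) - (-3)*(0)) / -6 = -5

(-5, 5, 0)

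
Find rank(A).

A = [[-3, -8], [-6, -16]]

Row reduction:
R2 <- R2 - (2)*R1:  [ 0  0 ]
Row echelon form:
[ -3  -8 ]
[  0   0 ]
Nonzero rows / pivot columns: 1

rank(A) = 1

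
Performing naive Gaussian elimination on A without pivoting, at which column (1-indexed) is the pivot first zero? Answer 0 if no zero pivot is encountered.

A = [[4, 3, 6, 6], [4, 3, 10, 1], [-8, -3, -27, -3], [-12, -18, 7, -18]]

Naive forward elimination:
R2 <- R2 - (1)*R1:  [  0   0   4  -5 ]
R3 <- R3 - (-2)*R1:  [   0    3  -15    9 ]
R4 <- R4 - (-3)*R1:  [  0  -9  25   0 ]
Matrix at this point:
[ 4   3    6   6 ]
[ 0   0    4  -5 ]
[ 0   3  -15   9 ]
[ 0  -9   25   0 ]
Pivot entry (2,2) is zero but row 3 has 3 in column 2 -> naive elimination stops; a row interchange (e.g. R2 <-> R3) would be required here.

first zero-pivot column = 2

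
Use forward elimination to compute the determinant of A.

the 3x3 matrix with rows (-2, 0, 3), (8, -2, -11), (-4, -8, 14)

det(A) = 16

Forward elimination:
R2 <- R2 - (-4)*R1:  [  0  -2   1 ]
R3 <- R3 - (2)*R1:  [  0  -8   8 ]
R3 <- R3 - (4)*R2:  [ 0  0  4 ]
Upper-triangular form:
[ -2   0  3 ]
[  0  -2  1 ]
[  0   0  4 ]
det(A) = (-1)^0 * (-2) * (-2) * (4) = 16  (0 row swaps -> sign +1)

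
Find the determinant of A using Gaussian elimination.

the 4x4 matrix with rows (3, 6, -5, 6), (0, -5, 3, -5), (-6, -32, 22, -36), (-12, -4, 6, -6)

det(A) = 120

Forward elimination:
R3 <- R3 - (-2)*R1:  [   0  -20   12  -24 ]
R4 <- R4 - (-4)*R1:  [   0   20  -14   18 ]
R3 <- R3 - (4)*R2:  [  0   0   0  -4 ]
R4 <- R4 - (-4)*R2:  [  0   0  -2  -2 ]
R3 <-> R4   (pivot in column 3 was zero)
[ 3   6  -5   6 ]
[ 0  -5   3  -5 ]
[ 0   0  -2  -2 ]
[ 0   0   0  -4 ]
Upper-triangular form:
[ 3   6  -5   6 ]
[ 0  -5   3  -5 ]
[ 0   0  -2  -2 ]
[ 0   0   0  -4 ]
det(A) = (-1)^1 * (3) * (-5) * (-2) * (-4) = 120  (1 row swap -> sign -1)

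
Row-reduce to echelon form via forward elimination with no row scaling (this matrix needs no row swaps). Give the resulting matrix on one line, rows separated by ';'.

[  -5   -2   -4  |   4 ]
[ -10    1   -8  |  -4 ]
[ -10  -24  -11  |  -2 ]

REF = [-5 -2 -4 4; 0 5 0 -12; 0 0 -3 -58]

Forward elimination:
R2 <- R2 - (2)*R1:  [   0    5    0  -12 ]
R3 <- R3 - (2)*R1:  [   0  -20   -3  -10 ]
R3 <- R3 - (-4)*R2:  [   0    0   -3  -58 ]
Row echelon form:
[ -5  -2  -4  |    4 ]
[  0   5   0  |  -12 ]
[  0   0  -3  |  -58 ]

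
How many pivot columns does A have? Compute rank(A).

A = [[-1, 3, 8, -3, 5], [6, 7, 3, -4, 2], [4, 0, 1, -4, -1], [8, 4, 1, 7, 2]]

rank(A) = 4

Row reduction:
R2 <- R2 - (-6)*R1:  [   0   25   51  -22   32 ]
R3 <- R3 - (-4)*R1:  [   0   12   33  -16   19 ]
R4 <- R4 - (-8)*R1:  [   0   28   65  -17   42 ]
R3 <- R3 - (12/25)*R2:  [       0        0   213/25  -136/25    91/25 ]
R4 <- R4 - (28/25)*R2:  [      0       0  197/25  191/25  154/25 ]
R4 <- R4 - (197/213)*R3:  [        0         0         0  2699/213   595/213 ]
Row echelon form:
[ -1   3       8        -3        5 ]
[  0  25      51       -22       32 ]
[  0   0  213/25   -136/25    91/25 ]
[  0   0       0  2699/213  595/213 ]
Nonzero rows / pivot columns: 4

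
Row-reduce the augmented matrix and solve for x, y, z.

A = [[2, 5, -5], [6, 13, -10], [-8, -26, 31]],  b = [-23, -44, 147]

Forward elimination on [A|b]:
R2 <- R2 - (3)*R1:  [  0  -2   5  25 ]
R3 <- R3 - (-4)*R1:  [  0  -6  11  55 ]
R3 <- R3 - (3)*R2:  [   0    0   -4  -20 ]
Row echelon form:
[ 2   5  -5  |  -23 ]
[ 0  -2   5  |   25 ]
[ 0   0  -4  |  -20 ]
Back-substitution:
z = (-20) / -4 = 5
y = (25 - (5)*(5)) / -2 = 0
x = (-23 - (5)*(0) - (-5)*(5)) / 2 = 1

(1, 0, 5)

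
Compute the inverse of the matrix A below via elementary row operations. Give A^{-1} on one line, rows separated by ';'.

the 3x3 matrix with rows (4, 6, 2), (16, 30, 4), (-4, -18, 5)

Gauss-Jordan on [A | I]:
R1 <- (1/4)*R1:  [   1  3/2  1/2  |  1/4    0    0 ]
R2 <- R2 - (16)*R1:  [  0   6  -4  |  -4   1   0 ]
R3 <- R3 - (-4)*R1:  [   0  -12    7  |    1    0    1 ]
R2 <- (1/6)*R2:  [    0     1  -2/3  |  -2/3   1/6     0 ]
R1 <- R1 - (3/2)*R2:  [    1     0   3/2  |   5/4  -1/4     0 ]
R3 <- R3 - (-12)*R2:  [  0   0  -1  |  -7   2   1 ]
R3 <- (1/-1)*R3:  [  0   0   1  |   7  -2  -1 ]
R1 <- R1 - (3/2)*R3:  [     1      0      0  |  -37/4   11/4    3/2 ]
R2 <- R2 - (-2/3)*R3:  [    0     1     0  |     4  -7/6  -2/3 ]
Right block of [I | A^{-1}] is the inverse:
[ -37/4  11/4   3/2 ]
[     4  -7/6  -2/3 ]
[     7    -2    -1 ]

inverse = [-37/4 11/4 3/2; 4 -7/6 -2/3; 7 -2 -1]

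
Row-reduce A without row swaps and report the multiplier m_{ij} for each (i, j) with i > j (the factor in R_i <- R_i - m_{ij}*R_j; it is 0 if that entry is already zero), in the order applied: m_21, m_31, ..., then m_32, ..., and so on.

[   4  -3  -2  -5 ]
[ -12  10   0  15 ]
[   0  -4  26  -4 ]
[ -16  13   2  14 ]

multipliers: -3, 0, -4, -4, 1, 0

Forward elimination:
R2 <- R2 - (-3)*R1:  [  0   1  -6   0 ]
R3: entry in column 1 is already 0 -> m_{31} = 0 (no row operation needed)
R4 <- R4 - (-4)*R1:  [  0   1  -6  -6 ]
R3 <- R3 - (-4)*R2:  [  0   0   2  -4 ]
R4 <- R4 - (1)*R2:  [  0   0   0  -6 ]
R4: entry in column 3 is already 0 -> m_{43} = 0 (no row operation needed)
Multipliers (in order of application): m_{21} = -3, m_{31} = 0, m_{41} = -4, m_{32} = -4, m_{42} = 1, m_{43} = 0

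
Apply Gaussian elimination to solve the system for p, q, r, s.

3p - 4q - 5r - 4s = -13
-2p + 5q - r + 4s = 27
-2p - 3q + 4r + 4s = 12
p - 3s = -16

(-4, 0, -3, 4)

Forward elimination on [A|b]:
R2 <- R2 - (-2/3)*R1:  [     0    7/3  -13/3    4/3   55/3 ]
R3 <- R3 - (-2/3)*R1:  [     0  -17/3    2/3    4/3   10/3 ]
R4 <- R4 - (1/3)*R1:  [     0    4/3    5/3   -5/3  -35/3 ]
R3 <- R3 - (-17/7)*R2:  [     0      0  -69/7   32/7  335/7 ]
R4 <- R4 - (4/7)*R2:  [      0       0    29/7   -17/7  -155/7 ]
R4 <- R4 - (-29/69)*R3:  [       0        0        0   -35/69  -140/69 ]
Row echelon form:
[ 3   -4     -5      -4  |      -13 ]
[ 0  7/3  -13/3     4/3  |     55/3 ]
[ 0    0  -69/7    32/7  |    335/7 ]
[ 0    0      0  -35/69  |  -140/69 ]
Back-substitution:
s = (-140/69) / (-35/69) = 4
r = (335/7 - (32/7)*(4)) / (-69/7) = -3
q = (55/3 - (-13/3)*(-3) - (4/3)*(4)) / (7/3) = 0
p = (-13 - (-4)*(0) - (-5)*(-3) - (-4)*(4)) / 3 = -4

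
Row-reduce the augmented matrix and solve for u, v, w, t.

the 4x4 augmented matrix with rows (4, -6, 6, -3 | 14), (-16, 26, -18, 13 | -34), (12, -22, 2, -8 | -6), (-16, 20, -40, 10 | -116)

(-4, -3, 4, 4)

Forward elimination on [A|b]:
R2 <- R2 - (-4)*R1:  [  0   2   6   1  22 ]
R3 <- R3 - (3)*R1:  [   0   -4  -16    1  -48 ]
R4 <- R4 - (-4)*R1:  [   0   -4  -16   -2  -60 ]
R3 <- R3 - (-2)*R2:  [  0   0  -4   3  -4 ]
R4 <- R4 - (-2)*R2:  [   0    0   -4    0  -16 ]
R4 <- R4 - (1)*R3:  [   0    0    0   -3  -12 ]
Row echelon form:
[ 4  -6   6  -3  |   14 ]
[ 0   2   6   1  |   22 ]
[ 0   0  -4   3  |   -4 ]
[ 0   0   0  -3  |  -12 ]
Back-substitution:
t = (-12) / -3 = 4
w = (-4 - (3)*(4)) / -4 = 4
v = (22 - (6)*(4) - (1)*(4)) / 2 = -3
u = (14 - (-6)*(-3) - (6)*(4) - (-3)*(4)) / 4 = -4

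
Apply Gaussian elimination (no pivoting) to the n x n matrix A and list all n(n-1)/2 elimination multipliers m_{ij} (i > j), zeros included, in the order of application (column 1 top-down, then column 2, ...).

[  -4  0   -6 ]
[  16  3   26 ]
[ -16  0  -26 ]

Forward elimination:
R2 <- R2 - (-4)*R1:  [ 0  3  2 ]
R3 <- R3 - (4)*R1:  [  0   0  -2 ]
R3: entry in column 2 is already 0 -> m_{32} = 0 (no row operation needed)
Multipliers (in order of application): m_{21} = -4, m_{31} = 4, m_{32} = 0

multipliers: -4, 4, 0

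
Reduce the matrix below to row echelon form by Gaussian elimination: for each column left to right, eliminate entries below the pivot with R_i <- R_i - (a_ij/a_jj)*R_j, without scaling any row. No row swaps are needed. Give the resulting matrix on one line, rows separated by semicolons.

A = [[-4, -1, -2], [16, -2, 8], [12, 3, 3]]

Forward elimination:
R2 <- R2 - (-4)*R1:  [  0  -6   0 ]
R3 <- R3 - (-3)*R1:  [  0   0  -3 ]
Row echelon form:
[ -4  -1  -2 ]
[  0  -6   0 ]
[  0   0  -3 ]

REF = [-4 -1 -2; 0 -6 0; 0 0 -3]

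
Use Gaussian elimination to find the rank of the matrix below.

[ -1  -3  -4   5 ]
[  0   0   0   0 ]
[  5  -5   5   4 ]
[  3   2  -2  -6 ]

rank(A) = 3

Row reduction:
R3 <- R3 - (-5)*R1:  [   0  -20  -15   29 ]
R4 <- R4 - (-3)*R1:  [   0   -7  -14    9 ]
R2 <-> R3   (pivot in column 2 was zero)
[ -1   -3   -4   5 ]
[  0  -20  -15  29 ]
[  0    0    0   0 ]
[  0   -7  -14   9 ]
R4 <- R4 - (7/20)*R2:  [      0       0   -35/4  -23/20 ]
R3 <-> R4   (pivot in column 3 was zero)
[ -1   -3     -4       5 ]
[  0  -20    -15      29 ]
[  0    0  -35/4  -23/20 ]
[  0    0      0       0 ]
Row echelon form:
[ -1   -3     -4       5 ]
[  0  -20    -15      29 ]
[  0    0  -35/4  -23/20 ]
[  0    0      0       0 ]
Nonzero rows / pivot columns: 3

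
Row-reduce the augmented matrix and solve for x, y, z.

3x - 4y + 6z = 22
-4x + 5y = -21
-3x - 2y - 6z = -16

(4, -1, 1)

Forward elimination on [A|b]:
R2 <- R2 - (-4/3)*R1:  [    0  -1/3     8  25/3 ]
R3 <- R3 - (-1)*R1:  [  0  -6   0   6 ]
R3 <- R3 - (18)*R2:  [    0     0  -144  -144 ]
Row echelon form:
[ 3    -4     6  |    22 ]
[ 0  -1/3     8  |  25/3 ]
[ 0     0  -144  |  -144 ]
Back-substitution:
z = (-144) / -144 = 1
y = (25/3 - (8)*(1)) / (-1/3) = -1
x = (22 - (-4)*(-1) - (6)*(1)) / 3 = 4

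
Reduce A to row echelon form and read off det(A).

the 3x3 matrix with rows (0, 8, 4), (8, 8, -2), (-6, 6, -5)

det(A) = 800

Forward elimination:
R1 <-> R2   (pivot in column 1 was zero)
[  8  8  -2 ]
[  0  8   4 ]
[ -6  6  -5 ]
R3 <- R3 - (-3/4)*R1:  [     0     12  -13/2 ]
R3 <- R3 - (3/2)*R2:  [     0      0  -25/2 ]
Upper-triangular form:
[ 8  8     -2 ]
[ 0  8      4 ]
[ 0  0  -25/2 ]
det(A) = (-1)^1 * (8) * (8) * (-25/2) = 800  (1 row swap -> sign -1)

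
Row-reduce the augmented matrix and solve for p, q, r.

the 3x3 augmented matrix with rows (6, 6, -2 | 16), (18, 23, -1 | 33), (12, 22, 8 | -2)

(3, -1, -2)

Forward elimination on [A|b]:
R2 <- R2 - (3)*R1:  [   0    5    5  -15 ]
R3 <- R3 - (2)*R1:  [   0   10   12  -34 ]
R3 <- R3 - (2)*R2:  [  0   0   2  -4 ]
Row echelon form:
[ 6  6  -2  |   16 ]
[ 0  5   5  |  -15 ]
[ 0  0   2  |   -4 ]
Back-substitution:
r = (-4) / 2 = -2
q = (-15 - (5)*(-2)) / 5 = -1
p = (16 - (6)*(-1) - (-2)*(-2)) / 6 = 3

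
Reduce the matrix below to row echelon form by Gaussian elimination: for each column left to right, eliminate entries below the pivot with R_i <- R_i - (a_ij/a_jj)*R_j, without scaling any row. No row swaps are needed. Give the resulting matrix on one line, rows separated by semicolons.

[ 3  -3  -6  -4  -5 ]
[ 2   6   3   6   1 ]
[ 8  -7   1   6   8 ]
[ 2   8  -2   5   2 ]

Forward elimination:
R2 <- R2 - (2/3)*R1:  [    0     8     7  26/3  13/3 ]
R3 <- R3 - (8/3)*R1:  [    0     1    17  50/3  64/3 ]
R4 <- R4 - (2/3)*R1:  [    0    10     2  23/3  16/3 ]
R3 <- R3 - (1/8)*R2:  [      0       0   129/8  187/12  499/24 ]
R4 <- R4 - (5/4)*R2:  [     0      0  -27/4  -19/6  -1/12 ]
R4 <- R4 - (-18/43)*R3:  [        0         0         0   433/129  1112/129 ]
Row echelon form:
[ 3  -3     -6       -4        -5 ]
[ 0   8      7     26/3      13/3 ]
[ 0   0  129/8   187/12    499/24 ]
[ 0   0      0  433/129  1112/129 ]

REF = [3 -3 -6 -4 -5; 0 8 7 26/3 13/3; 0 0 129/8 187/12 499/24; 0 0 0 433/129 1112/129]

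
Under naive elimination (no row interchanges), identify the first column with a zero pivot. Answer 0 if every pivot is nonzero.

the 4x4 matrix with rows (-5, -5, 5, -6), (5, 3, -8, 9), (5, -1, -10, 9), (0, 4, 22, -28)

first zero-pivot column = 0

Naive forward elimination:
R2 <- R2 - (-1)*R1:  [  0  -2  -3   3 ]
R3 <- R3 - (-1)*R1:  [  0  -6  -5   3 ]
R3 <- R3 - (3)*R2:  [  0   0   4  -6 ]
R4 <- R4 - (-2)*R2:  [   0    0   16  -22 ]
R4 <- R4 - (4)*R3:  [ 0  0  0  2 ]
All pivots nonzero; naive elimination completes without hitting a zero pivot.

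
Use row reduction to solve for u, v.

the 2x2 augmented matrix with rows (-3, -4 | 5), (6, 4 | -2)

(1, -2)

Forward elimination on [A|b]:
R2 <- R2 - (-2)*R1:  [  0  -4   8 ]
Row echelon form:
[ -3  -4  |  5 ]
[  0  -4  |  8 ]
Back-substitution:
v = (8) / -4 = -2
u = (5 - (-4)*(-2)) / -3 = 1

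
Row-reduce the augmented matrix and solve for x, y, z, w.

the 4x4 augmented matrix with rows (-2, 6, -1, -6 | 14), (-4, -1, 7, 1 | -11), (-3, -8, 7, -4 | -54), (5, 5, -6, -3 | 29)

(2, 5, 0, 2)

Forward elimination on [A|b]:
R2 <- R2 - (2)*R1:  [   0  -13    9   13  -39 ]
R3 <- R3 - (3/2)*R1:  [    0   -17  17/2     5   -75 ]
R4 <- R4 - (-5/2)*R1:  [     0     20  -17/2    -18     64 ]
R3 <- R3 - (17/13)*R2:  [      0       0  -85/26     -12     -24 ]
R4 <- R4 - (-20/13)*R2:  [      0       0  139/26       2       4 ]
R4 <- R4 - (-139/85)*R3:  [        0         0         0  -1498/85  -2996/85 ]
Row echelon form:
[ -2    6      -1        -6  |        14 ]
[  0  -13       9        13  |       -39 ]
[  0    0  -85/26       -12  |       -24 ]
[  0    0       0  -1498/85  |  -2996/85 ]
Back-substitution:
w = (-2996/85) / (-1498/85) = 2
z = (-24 - (-12)*(2)) / (-85/26) = 0
y = (-39 - (9)*(0) - (13)*(2)) / -13 = 5
x = (14 - (6)*(5) - (-1)*(0) - (-6)*(2)) / -2 = 2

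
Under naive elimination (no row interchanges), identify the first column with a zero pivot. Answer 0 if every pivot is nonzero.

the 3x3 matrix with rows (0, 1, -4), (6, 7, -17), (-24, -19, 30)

Naive forward elimination:
Pivot entry (1,1) is zero but row 2 has 6 in column 1 -> naive elimination stops; a row interchange (e.g. R1 <-> R2) would be required here.

first zero-pivot column = 1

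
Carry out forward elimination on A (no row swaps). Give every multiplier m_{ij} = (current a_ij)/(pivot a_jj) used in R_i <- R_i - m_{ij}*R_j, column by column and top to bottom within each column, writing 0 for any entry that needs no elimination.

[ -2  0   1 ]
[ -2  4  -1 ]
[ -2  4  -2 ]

multipliers: 1, 1, 1

Forward elimination:
R2 <- R2 - (1)*R1:  [  0   4  -2 ]
R3 <- R3 - (1)*R1:  [  0   4  -3 ]
R3 <- R3 - (1)*R2:  [  0   0  -1 ]
Multipliers (in order of application): m_{21} = 1, m_{31} = 1, m_{32} = 1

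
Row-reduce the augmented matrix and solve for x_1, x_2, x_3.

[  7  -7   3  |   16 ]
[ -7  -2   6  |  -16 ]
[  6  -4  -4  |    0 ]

(4, 3, 3)

Forward elimination on [A|b]:
R2 <- R2 - (-1)*R1:  [  0  -9   9   0 ]
R3 <- R3 - (6/7)*R1:  [     0      2  -46/7  -96/7 ]
R3 <- R3 - (-2/9)*R2:  [     0      0  -32/7  -96/7 ]
Row echelon form:
[ 7  -7      3  |     16 ]
[ 0  -9      9  |      0 ]
[ 0   0  -32/7  |  -96/7 ]
Back-substitution:
x_3 = (-96/7) / (-32/7) = 3
x_2 = (0 - (9)*(3)) / -9 = 3
x_1 = (16 - (-7)*(3) - (3)*(3)) / 7 = 4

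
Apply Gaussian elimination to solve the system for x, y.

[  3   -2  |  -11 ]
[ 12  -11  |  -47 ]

(-3, 1)

Forward elimination on [A|b]:
R2 <- R2 - (4)*R1:  [  0  -3  -3 ]
Row echelon form:
[ 3  -2  |  -11 ]
[ 0  -3  |   -3 ]
Back-substitution:
y = (-3) / -3 = 1
x = (-11 - (-2)*(1)) / 3 = -3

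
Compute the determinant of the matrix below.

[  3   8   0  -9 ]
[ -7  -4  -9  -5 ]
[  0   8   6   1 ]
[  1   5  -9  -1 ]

det(A) = 8001

Forward elimination:
R2 <- R2 - (-7/3)*R1:  [    0  44/3    -9   -26 ]
R4 <- R4 - (1/3)*R1:  [   0  7/3   -9    2 ]
R3 <- R3 - (6/11)*R2:  [      0       0  120/11  167/11 ]
R4 <- R4 - (7/44)*R2:  [       0        0  -333/44   135/22 ]
R4 <- R4 - (-111/160)*R3:  [        0         0         0  2667/160 ]
Upper-triangular form:
[ 3     8       0        -9 ]
[ 0  44/3      -9       -26 ]
[ 0     0  120/11    167/11 ]
[ 0     0       0  2667/160 ]
det(A) = (-1)^0 * (3) * (44/3) * (120/11) * (2667/160) = 8001  (0 row swaps -> sign +1)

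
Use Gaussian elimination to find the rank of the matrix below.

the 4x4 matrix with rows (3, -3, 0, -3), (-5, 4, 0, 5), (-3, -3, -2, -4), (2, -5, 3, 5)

rank(A) = 4

Row reduction:
R2 <- R2 - (-5/3)*R1:  [  0  -1   0   0 ]
R3 <- R3 - (-1)*R1:  [  0  -6  -2  -7 ]
R4 <- R4 - (2/3)*R1:  [  0  -3   3   7 ]
R3 <- R3 - (6)*R2:  [  0   0  -2  -7 ]
R4 <- R4 - (3)*R2:  [ 0  0  3  7 ]
R4 <- R4 - (-3/2)*R3:  [    0     0     0  -7/2 ]
Row echelon form:
[ 3  -3   0    -3 ]
[ 0  -1   0     0 ]
[ 0   0  -2    -7 ]
[ 0   0   0  -7/2 ]
Nonzero rows / pivot columns: 4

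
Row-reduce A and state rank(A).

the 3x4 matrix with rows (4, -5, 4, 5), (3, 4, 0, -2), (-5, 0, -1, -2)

Row reduction:
R2 <- R2 - (3/4)*R1:  [     0   31/4     -3  -23/4 ]
R3 <- R3 - (-5/4)*R1:  [     0  -25/4      4   17/4 ]
R3 <- R3 - (-25/31)*R2:  [      0       0   49/31  -12/31 ]
Row echelon form:
[ 4    -5      4       5 ]
[ 0  31/4     -3   -23/4 ]
[ 0     0  49/31  -12/31 ]
Nonzero rows / pivot columns: 3

rank(A) = 3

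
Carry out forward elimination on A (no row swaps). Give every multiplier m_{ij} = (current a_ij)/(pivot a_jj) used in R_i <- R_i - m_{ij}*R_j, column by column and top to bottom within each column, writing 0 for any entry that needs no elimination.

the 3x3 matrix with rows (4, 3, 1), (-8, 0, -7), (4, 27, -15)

multipliers: -2, 1, 4

Forward elimination:
R2 <- R2 - (-2)*R1:  [  0   6  -5 ]
R3 <- R3 - (1)*R1:  [   0   24  -16 ]
R3 <- R3 - (4)*R2:  [ 0  0  4 ]
Multipliers (in order of application): m_{21} = -2, m_{31} = 1, m_{32} = 4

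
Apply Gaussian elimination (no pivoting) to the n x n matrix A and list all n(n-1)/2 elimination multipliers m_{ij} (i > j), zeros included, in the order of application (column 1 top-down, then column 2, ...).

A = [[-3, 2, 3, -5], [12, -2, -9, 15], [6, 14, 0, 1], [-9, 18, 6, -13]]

Forward elimination:
R2 <- R2 - (-4)*R1:  [  0   6   3  -5 ]
R3 <- R3 - (-2)*R1:  [  0  18   6  -9 ]
R4 <- R4 - (3)*R1:  [  0  12  -3   2 ]
R3 <- R3 - (3)*R2:  [  0   0  -3   6 ]
R4 <- R4 - (2)*R2:  [  0   0  -9  12 ]
R4 <- R4 - (3)*R3:  [  0   0   0  -6 ]
Multipliers (in order of application): m_{21} = -4, m_{31} = -2, m_{41} = 3, m_{32} = 3, m_{42} = 2, m_{43} = 3

multipliers: -4, -2, 3, 3, 2, 3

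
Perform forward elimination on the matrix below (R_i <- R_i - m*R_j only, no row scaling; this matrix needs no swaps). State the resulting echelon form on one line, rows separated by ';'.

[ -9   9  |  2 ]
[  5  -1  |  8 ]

REF = [-9 9 2; 0 4 82/9]

Forward elimination:
R2 <- R2 - (-5/9)*R1:  [    0     4  82/9 ]
Row echelon form:
[ -9  9  |     2 ]
[  0  4  |  82/9 ]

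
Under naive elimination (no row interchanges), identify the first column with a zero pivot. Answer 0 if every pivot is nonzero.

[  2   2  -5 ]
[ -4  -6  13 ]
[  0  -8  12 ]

first zero-pivot column = 3

Naive forward elimination:
R2 <- R2 - (-2)*R1:  [  0  -2   3 ]
R3 <- R3 - (4)*R2:  [ 0  0  0 ]
Matrix at this point:
[ 2   2  -5 ]
[ 0  -2   3 ]
[ 0   0   0 ]
Pivot entry (3,3) in the last row is zero and there are no rows below to swap with -> zero pivot in column 3 (A is singular).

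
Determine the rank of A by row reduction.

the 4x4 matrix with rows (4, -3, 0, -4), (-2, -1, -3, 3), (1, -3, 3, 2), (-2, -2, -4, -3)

Row reduction:
R2 <- R2 - (-1/2)*R1:  [    0  -5/2    -3     1 ]
R3 <- R3 - (1/4)*R1:  [    0  -9/4     3     3 ]
R4 <- R4 - (-1/2)*R1:  [    0  -7/2    -4    -5 ]
R3 <- R3 - (9/10)*R2:  [     0      0  57/10  21/10 ]
R4 <- R4 - (7/5)*R2:  [     0      0    1/5  -32/5 ]
R4 <- R4 - (2/57)*R3:  [       0        0        0  -123/19 ]
Row echelon form:
[ 4    -3      0       -4 ]
[ 0  -5/2     -3        1 ]
[ 0     0  57/10    21/10 ]
[ 0     0      0  -123/19 ]
Nonzero rows / pivot columns: 4

rank(A) = 4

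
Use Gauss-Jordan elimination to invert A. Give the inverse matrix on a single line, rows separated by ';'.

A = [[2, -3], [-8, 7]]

Gauss-Jordan on [A | I]:
R1 <- (1/2)*R1:  [    1  -3/2  |   1/2     0 ]
R2 <- R2 - (-8)*R1:  [  0  -5  |   4   1 ]
R2 <- (1/-5)*R2:  [    0     1  |  -4/5  -1/5 ]
R1 <- R1 - (-3/2)*R2:  [     1      0  |  -7/10  -3/10 ]
Right block of [I | A^{-1}] is the inverse:
[ -7/10  -3/10 ]
[  -4/5   -1/5 ]

inverse = [-7/10 -3/10; -4/5 -1/5]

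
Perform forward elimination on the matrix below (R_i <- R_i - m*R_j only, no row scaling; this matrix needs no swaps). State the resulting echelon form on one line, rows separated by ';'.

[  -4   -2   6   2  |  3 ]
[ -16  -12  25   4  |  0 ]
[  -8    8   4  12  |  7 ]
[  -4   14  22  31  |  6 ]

Forward elimination:
R2 <- R2 - (4)*R1:  [   0   -4    1   -4  -12 ]
R3 <- R3 - (2)*R1:  [  0  12  -8   8   1 ]
R4 <- R4 - (1)*R1:  [  0  16  16  29   3 ]
R3 <- R3 - (-3)*R2:  [   0    0   -5   -4  -35 ]
R4 <- R4 - (-4)*R2:  [   0    0   20   13  -45 ]
R4 <- R4 - (-4)*R3:  [    0     0     0    -3  -185 ]
Row echelon form:
[ -4  -2   6   2  |     3 ]
[  0  -4   1  -4  |   -12 ]
[  0   0  -5  -4  |   -35 ]
[  0   0   0  -3  |  -185 ]

REF = [-4 -2 6 2 3; 0 -4 1 -4 -12; 0 0 -5 -4 -35; 0 0 0 -3 -185]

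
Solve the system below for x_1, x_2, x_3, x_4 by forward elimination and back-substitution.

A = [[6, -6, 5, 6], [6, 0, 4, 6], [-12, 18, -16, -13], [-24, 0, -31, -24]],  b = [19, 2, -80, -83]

(-3, -2, 5, 0)

Forward elimination on [A|b]:
R2 <- R2 - (1)*R1:  [   0    6   -1    0  -17 ]
R3 <- R3 - (-2)*R1:  [   0    6   -6   -1  -42 ]
R4 <- R4 - (-4)*R1:  [   0  -24  -11    0   -7 ]
R3 <- R3 - (1)*R2:  [   0    0   -5   -1  -25 ]
R4 <- R4 - (-4)*R2:  [   0    0  -15    0  -75 ]
R4 <- R4 - (3)*R3:  [ 0  0  0  3  0 ]
Row echelon form:
[ 6  -6   5   6  |   19 ]
[ 0   6  -1   0  |  -17 ]
[ 0   0  -5  -1  |  -25 ]
[ 0   0   0   3  |    0 ]
Back-substitution:
x_4 = (0) / 3 = 0
x_3 = (-25 - (-1)*(0)) / -5 = 5
x_2 = (-17 - (-1)*(5)) / 6 = -2
x_1 = (19 - (-6)*(-2) - (5)*(5) - (6)*(0)) / 6 = -3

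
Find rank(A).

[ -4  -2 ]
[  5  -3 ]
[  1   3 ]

rank(A) = 2

Row reduction:
R2 <- R2 - (-5/4)*R1:  [     0  -11/2 ]
R3 <- R3 - (-1/4)*R1:  [   0  5/2 ]
R3 <- R3 - (-5/11)*R2:  [ 0  0 ]
Row echelon form:
[ -4     -2 ]
[  0  -11/2 ]
[  0      0 ]
Nonzero rows / pivot columns: 2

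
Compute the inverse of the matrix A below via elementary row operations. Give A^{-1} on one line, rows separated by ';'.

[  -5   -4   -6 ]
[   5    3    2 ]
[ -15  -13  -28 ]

Gauss-Jordan on [A | I]:
R1 <- (1/-5)*R1:  [    1   4/5   6/5  |  -1/5     0     0 ]
R2 <- R2 - (5)*R1:  [  0  -1  -4  |   1   1   0 ]
R3 <- R3 - (-15)*R1:  [   0   -1  -10  |   -3    0    1 ]
R2 <- (1/-1)*R2:  [  0   1   4  |  -1  -1   0 ]
R1 <- R1 - (4/5)*R2:  [   1    0   -2  |  3/5  4/5    0 ]
R3 <- R3 - (-1)*R2:  [  0   0  -6  |  -4  -1   1 ]
R3 <- (1/-6)*R3:  [    0     0     1  |   2/3   1/6  -1/6 ]
R1 <- R1 - (-2)*R3:  [     1      0      0  |  29/15  17/15   -1/3 ]
R2 <- R2 - (4)*R3:  [     0      1      0  |  -11/3   -5/3    2/3 ]
Right block of [I | A^{-1}] is the inverse:
[ 29/15  17/15  -1/3 ]
[ -11/3   -5/3   2/3 ]
[   2/3    1/6  -1/6 ]

inverse = [29/15 17/15 -1/3; -11/3 -5/3 2/3; 2/3 1/6 -1/6]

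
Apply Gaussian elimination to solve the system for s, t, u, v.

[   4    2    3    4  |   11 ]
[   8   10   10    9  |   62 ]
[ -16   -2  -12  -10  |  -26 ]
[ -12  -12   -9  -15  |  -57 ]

(0, 5, 3, -2)

Forward elimination on [A|b]:
R2 <- R2 - (2)*R1:  [  0   6   4   1  40 ]
R3 <- R3 - (-4)*R1:  [  0   6   0   6  18 ]
R4 <- R4 - (-3)*R1:  [   0   -6    0   -3  -24 ]
R3 <- R3 - (1)*R2:  [   0    0   -4    5  -22 ]
R4 <- R4 - (-1)*R2:  [  0   0   4  -2  16 ]
R4 <- R4 - (-1)*R3:  [  0   0   0   3  -6 ]
Row echelon form:
[ 4  2   3  4  |   11 ]
[ 0  6   4  1  |   40 ]
[ 0  0  -4  5  |  -22 ]
[ 0  0   0  3  |   -6 ]
Back-substitution:
v = (-6) / 3 = -2
u = (-22 - (5)*(-2)) / -4 = 3
t = (40 - (4)*(3) - (1)*(-2)) / 6 = 5
s = (11 - (2)*(5) - (3)*(3) - (4)*(-2)) / 4 = 0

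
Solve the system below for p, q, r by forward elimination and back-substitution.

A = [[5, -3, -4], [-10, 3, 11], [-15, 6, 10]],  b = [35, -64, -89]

Forward elimination on [A|b]:
R2 <- R2 - (-2)*R1:  [  0  -3   3   6 ]
R3 <- R3 - (-3)*R1:  [  0  -3  -2  16 ]
R3 <- R3 - (1)*R2:  [  0   0  -5  10 ]
Row echelon form:
[ 5  -3  -4  |  35 ]
[ 0  -3   3  |   6 ]
[ 0   0  -5  |  10 ]
Back-substitution:
r = (10) / -5 = -2
q = (6 - (3)*(-2)) / -3 = -4
p = (35 - (-3)*(-4) - (-4)*(-2)) / 5 = 3

(3, -4, -2)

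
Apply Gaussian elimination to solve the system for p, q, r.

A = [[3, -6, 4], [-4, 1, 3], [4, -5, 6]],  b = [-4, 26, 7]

(-2, 3, 5)

Forward elimination on [A|b]:
R2 <- R2 - (-4/3)*R1:  [    0    -7  25/3  62/3 ]
R3 <- R3 - (4/3)*R1:  [    0     3   2/3  37/3 ]
R3 <- R3 - (-3/7)*R2:  [      0       0   89/21  445/21 ]
Row echelon form:
[ 3  -6      4  |      -4 ]
[ 0  -7   25/3  |    62/3 ]
[ 0   0  89/21  |  445/21 ]
Back-substitution:
r = (445/21) / (89/21) = 5
q = (62/3 - (25/3)*(5)) / -7 = 3
p = (-4 - (-6)*(3) - (4)*(5)) / 3 = -2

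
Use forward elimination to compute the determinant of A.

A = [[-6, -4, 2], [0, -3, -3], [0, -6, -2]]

det(A) = 72

Forward elimination:
R3 <- R3 - (2)*R2:  [ 0  0  4 ]
Upper-triangular form:
[ -6  -4   2 ]
[  0  -3  -3 ]
[  0   0   4 ]
det(A) = (-1)^0 * (-6) * (-3) * (4) = 72  (0 row swaps -> sign +1)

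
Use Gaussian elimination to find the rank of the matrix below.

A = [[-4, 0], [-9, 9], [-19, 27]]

rank(A) = 2

Row reduction:
R2 <- R2 - (9/4)*R1:  [ 0  9 ]
R3 <- R3 - (19/4)*R1:  [  0  27 ]
R3 <- R3 - (3)*R2:  [ 0  0 ]
Row echelon form:
[ -4  0 ]
[  0  9 ]
[  0  0 ]
Nonzero rows / pivot columns: 2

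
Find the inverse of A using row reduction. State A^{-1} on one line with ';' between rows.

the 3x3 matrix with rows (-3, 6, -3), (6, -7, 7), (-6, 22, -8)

Gauss-Jordan on [A | I]:
R1 <- (1/-3)*R1:  [    1    -2     1  |  -1/3     0     0 ]
R2 <- R2 - (6)*R1:  [ 0  5  1  |  2  1  0 ]
R3 <- R3 - (-6)*R1:  [  0  10  -2  |  -2   0   1 ]
R2 <- (1/5)*R2:  [   0    1  1/5  |  2/5  1/5    0 ]
R1 <- R1 - (-2)*R2:  [    1     0   7/5  |  7/15   2/5     0 ]
R3 <- R3 - (10)*R2:  [  0   0  -4  |  -6  -2   1 ]
R3 <- (1/-4)*R3:  [    0     0     1  |   3/2   1/2  -1/4 ]
R1 <- R1 - (7/5)*R3:  [      1       0       0  |  -49/30   -3/10    7/20 ]
R2 <- R2 - (1/5)*R3:  [    0     1     0  |  1/10  1/10  1/20 ]
Right block of [I | A^{-1}] is the inverse:
[ -49/30  -3/10  7/20 ]
[   1/10   1/10  1/20 ]
[    3/2    1/2  -1/4 ]

inverse = [-49/30 -3/10 7/20; 1/10 1/10 1/20; 3/2 1/2 -1/4]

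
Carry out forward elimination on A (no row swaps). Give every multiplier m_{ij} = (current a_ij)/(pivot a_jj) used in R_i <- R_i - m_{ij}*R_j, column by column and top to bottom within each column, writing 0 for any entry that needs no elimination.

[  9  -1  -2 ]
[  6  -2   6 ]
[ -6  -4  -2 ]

Forward elimination:
R2 <- R2 - (2/3)*R1:  [    0  -4/3  22/3 ]
R3 <- R3 - (-2/3)*R1:  [     0  -14/3  -10/3 ]
R3 <- R3 - (7/2)*R2:  [   0    0  -29 ]
Multipliers (in order of application): m_{21} = 2/3, m_{31} = -2/3, m_{32} = 7/2

multipliers: 2/3, -2/3, 7/2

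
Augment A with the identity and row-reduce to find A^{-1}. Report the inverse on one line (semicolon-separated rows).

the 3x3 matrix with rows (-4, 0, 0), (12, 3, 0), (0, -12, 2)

Gauss-Jordan on [A | I]:
R1 <- (1/-4)*R1:  [    1     0     0  |  -1/4     0     0 ]
R2 <- R2 - (12)*R1:  [ 0  3  0  |  3  1  0 ]
R2 <- (1/3)*R2:  [   0    1    0  |    1  1/3    0 ]
R3 <- R3 - (-12)*R2:  [  0   0   2  |  12   4   1 ]
R3 <- (1/2)*R3:  [   0    0    1  |    6    2  1/2 ]
Right block of [I | A^{-1}] is the inverse:
[ -1/4    0    0 ]
[    1  1/3    0 ]
[    6    2  1/2 ]

inverse = [-1/4 0 0; 1 1/3 0; 6 2 1/2]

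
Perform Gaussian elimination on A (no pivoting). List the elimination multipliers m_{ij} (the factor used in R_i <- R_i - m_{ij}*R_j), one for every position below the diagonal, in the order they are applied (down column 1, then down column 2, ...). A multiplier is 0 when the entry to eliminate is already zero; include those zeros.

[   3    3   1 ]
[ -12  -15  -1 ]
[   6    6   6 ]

Forward elimination:
R2 <- R2 - (-4)*R1:  [  0  -3   3 ]
R3 <- R3 - (2)*R1:  [ 0  0  4 ]
R3: entry in column 2 is already 0 -> m_{32} = 0 (no row operation needed)
Multipliers (in order of application): m_{21} = -4, m_{31} = 2, m_{32} = 0

multipliers: -4, 2, 0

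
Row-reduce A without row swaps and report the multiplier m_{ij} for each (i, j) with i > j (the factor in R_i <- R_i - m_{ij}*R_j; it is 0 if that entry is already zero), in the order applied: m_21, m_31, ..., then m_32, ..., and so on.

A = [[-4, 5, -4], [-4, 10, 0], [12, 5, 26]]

multipliers: 1, -3, 4

Forward elimination:
R2 <- R2 - (1)*R1:  [ 0  5  4 ]
R3 <- R3 - (-3)*R1:  [  0  20  14 ]
R3 <- R3 - (4)*R2:  [  0   0  -2 ]
Multipliers (in order of application): m_{21} = 1, m_{31} = -3, m_{32} = 4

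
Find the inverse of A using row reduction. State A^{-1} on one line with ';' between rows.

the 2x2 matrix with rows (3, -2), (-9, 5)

Gauss-Jordan on [A | I]:
R1 <- (1/3)*R1:  [    1  -2/3  |   1/3     0 ]
R2 <- R2 - (-9)*R1:  [  0  -1  |   3   1 ]
R2 <- (1/-1)*R2:  [  0   1  |  -3  -1 ]
R1 <- R1 - (-2/3)*R2:  [    1     0  |  -5/3  -2/3 ]
Right block of [I | A^{-1}] is the inverse:
[ -5/3  -2/3 ]
[   -3    -1 ]

inverse = [-5/3 -2/3; -3 -1]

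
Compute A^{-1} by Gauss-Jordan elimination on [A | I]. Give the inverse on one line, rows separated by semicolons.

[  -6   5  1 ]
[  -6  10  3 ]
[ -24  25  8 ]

Gauss-Jordan on [A | I]:
R1 <- (1/-6)*R1:  [    1  -5/6  -1/6  |  -1/6     0     0 ]
R2 <- R2 - (-6)*R1:  [  0   5   2  |  -1   1   0 ]
R3 <- R3 - (-24)*R1:  [  0   5   4  |  -4   0   1 ]
R2 <- (1/5)*R2:  [    0     1   2/5  |  -1/5   1/5     0 ]
R1 <- R1 - (-5/6)*R2:  [    1     0   1/6  |  -1/3   1/6     0 ]
R3 <- R3 - (5)*R2:  [  0   0   2  |  -3  -1   1 ]
R3 <- (1/2)*R3:  [    0     0     1  |  -3/2  -1/2   1/2 ]
R1 <- R1 - (1/6)*R3:  [     1      0      0  |  -1/12    1/4  -1/12 ]
R2 <- R2 - (2/5)*R3:  [    0     1     0  |   2/5   2/5  -1/5 ]
Right block of [I | A^{-1}] is the inverse:
[ -1/12   1/4  -1/12 ]
[   2/5   2/5   -1/5 ]
[  -3/2  -1/2    1/2 ]

inverse = [-1/12 1/4 -1/12; 2/5 2/5 -1/5; -3/2 -1/2 1/2]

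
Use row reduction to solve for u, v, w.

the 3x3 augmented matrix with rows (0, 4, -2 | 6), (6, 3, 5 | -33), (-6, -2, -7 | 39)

Forward elimination on [A|b]:
R1 <-> R2   (pivot in column 1 was zero)
[  6   3   5  -33 ]
[  0   4  -2    6 ]
[ -6  -2  -7   39 ]
R3 <- R3 - (-1)*R1:  [  0   1  -2   6 ]
R3 <- R3 - (1/4)*R2:  [    0     0  -3/2   9/2 ]
Row echelon form:
[ 6  3     5  |  -33 ]
[ 0  4    -2  |    6 ]
[ 0  0  -3/2  |  9/2 ]
Back-substitution:
w = (9/2) / (-3/2) = -3
v = (6 - (-2)*(-3)) / 4 = 0
u = (-33 - (3)*(0) - (5)*(-3)) / 6 = -3

(-3, 0, -3)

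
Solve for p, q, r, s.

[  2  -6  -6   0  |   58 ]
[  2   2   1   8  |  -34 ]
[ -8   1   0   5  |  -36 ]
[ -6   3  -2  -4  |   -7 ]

Forward elimination on [A|b]:
R2 <- R2 - (1)*R1:  [   0    8    7    8  -92 ]
R3 <- R3 - (-4)*R1:  [   0  -23  -24    5  196 ]
R4 <- R4 - (-3)*R1:  [   0  -15  -20   -4  167 ]
R3 <- R3 - (-23/8)*R2:  [      0       0   -31/8      28  -137/2 ]
R4 <- R4 - (-15/8)*R2:  [     0      0  -55/8     11  -11/2 ]
R4 <- R4 - (55/31)*R3:  [        0         0         0  -1199/31   3597/31 ]
Row echelon form:
[ 2  -6     -6         0  |       58 ]
[ 0   8      7         8  |      -92 ]
[ 0   0  -31/8        28  |   -137/2 ]
[ 0   0      0  -1199/31  |  3597/31 ]
Back-substitution:
s = (3597/31) / (-1199/31) = -3
r = (-137/2 - (28)*(-3)) / (-31/8) = -4
q = (-92 - (7)*(-4) - (8)*(-3)) / 8 = -5
p = (58 - (-6)*(-5) - (-6)*(-4)) / 2 = 2

(2, -5, -4, -3)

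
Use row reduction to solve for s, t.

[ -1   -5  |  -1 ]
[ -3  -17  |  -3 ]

(1, 0)

Forward elimination on [A|b]:
R2 <- R2 - (3)*R1:  [  0  -2   0 ]
Row echelon form:
[ -1  -5  |  -1 ]
[  0  -2  |   0 ]
Back-substitution:
t = (0) / -2 = 0
s = (-1 - (-5)*(0)) / -1 = 1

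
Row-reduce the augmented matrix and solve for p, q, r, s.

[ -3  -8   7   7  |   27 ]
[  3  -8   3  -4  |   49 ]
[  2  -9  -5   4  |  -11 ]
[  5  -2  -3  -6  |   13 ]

(-1, -3, 4, -4)

Forward elimination on [A|b]:
R2 <- R2 - (-1)*R1:  [   0  -16   10    3   76 ]
R3 <- R3 - (-2/3)*R1:  [     0  -43/3   -1/3   26/3      7 ]
R4 <- R4 - (-5/3)*R1:  [     0  -46/3   26/3   17/3     58 ]
R3 <- R3 - (43/48)*R2:  [       0        0  -223/24   287/48  -733/12 ]
R4 <- R4 - (23/24)*R2:  [      0       0  -11/12   67/24   -89/6 ]
R4 <- R4 - (22/223)*R3:  [         0          0          0    491/223  -1964/223 ]
Row echelon form:
[ -3   -8        7        7  |         27 ]
[  0  -16       10        3  |         76 ]
[  0    0  -223/24   287/48  |    -733/12 ]
[  0    0        0  491/223  |  -1964/223 ]
Back-substitution:
s = (-1964/223) / (491/223) = -4
r = (-733/12 - (287/48)*(-4)) / (-223/24) = 4
q = (76 - (10)*(4) - (3)*(-4)) / -16 = -3
p = (27 - (-8)*(-3) - (7)*(4) - (7)*(-4)) / -3 = -1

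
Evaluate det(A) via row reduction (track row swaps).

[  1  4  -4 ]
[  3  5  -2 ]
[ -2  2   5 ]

Forward elimination:
R2 <- R2 - (3)*R1:  [  0  -7  10 ]
R3 <- R3 - (-2)*R1:  [  0  10  -3 ]
R3 <- R3 - (-10/7)*R2:  [    0     0  79/7 ]
Upper-triangular form:
[ 1   4    -4 ]
[ 0  -7    10 ]
[ 0   0  79/7 ]
det(A) = (-1)^0 * (1) * (-7) * (79/7) = -79  (0 row swaps -> sign +1)

det(A) = -79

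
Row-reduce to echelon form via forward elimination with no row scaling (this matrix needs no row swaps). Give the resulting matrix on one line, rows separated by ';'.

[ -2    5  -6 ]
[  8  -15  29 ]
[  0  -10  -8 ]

Forward elimination:
R2 <- R2 - (-4)*R1:  [ 0  5  5 ]
R3 <- R3 - (-2)*R2:  [ 0  0  2 ]
Row echelon form:
[ -2  5  -6 ]
[  0  5   5 ]
[  0  0   2 ]

REF = [-2 5 -6; 0 5 5; 0 0 2]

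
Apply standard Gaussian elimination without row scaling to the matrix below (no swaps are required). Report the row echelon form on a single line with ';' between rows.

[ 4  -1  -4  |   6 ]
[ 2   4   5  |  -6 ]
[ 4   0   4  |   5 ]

REF = [4 -1 -4 6; 0 9/2 7 -9; 0 0 58/9 1]

Forward elimination:
R2 <- R2 - (1/2)*R1:  [   0  9/2    7   -9 ]
R3 <- R3 - (1)*R1:  [  0   1   8  -1 ]
R3 <- R3 - (2/9)*R2:  [    0     0  58/9     1 ]
Row echelon form:
[ 4   -1    -4  |   6 ]
[ 0  9/2     7  |  -9 ]
[ 0    0  58/9  |   1 ]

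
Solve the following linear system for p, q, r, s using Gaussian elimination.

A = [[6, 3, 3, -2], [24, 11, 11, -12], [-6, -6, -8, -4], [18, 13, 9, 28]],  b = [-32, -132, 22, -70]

Forward elimination on [A|b]:
R2 <- R2 - (4)*R1:  [  0  -1  -1  -4  -4 ]
R3 <- R3 - (-1)*R1:  [   0   -3   -5   -6  -10 ]
R4 <- R4 - (3)*R1:  [  0   4   0  34  26 ]
R3 <- R3 - (3)*R2:  [  0   0  -2   6   2 ]
R4 <- R4 - (-4)*R2:  [  0   0  -4  18  10 ]
R4 <- R4 - (2)*R3:  [ 0  0  0  6  6 ]
Row echelon form:
[ 6   3   3  -2  |  -32 ]
[ 0  -1  -1  -4  |   -4 ]
[ 0   0  -2   6  |    2 ]
[ 0   0   0   6  |    6 ]
Back-substitution:
s = (6) / 6 = 1
r = (2 - (6)*(1)) / -2 = 2
q = (-4 - (-1)*(2) - (-4)*(1)) / -1 = -2
p = (-32 - (3)*(-2) - (3)*(2) - (-2)*(1)) / 6 = -5

(-5, -2, 2, 1)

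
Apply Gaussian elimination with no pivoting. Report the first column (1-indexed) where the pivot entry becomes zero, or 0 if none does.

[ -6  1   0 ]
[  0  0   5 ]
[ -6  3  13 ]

first zero-pivot column = 2

Naive forward elimination:
R3 <- R3 - (1)*R1:  [  0   2  13 ]
Matrix at this point:
[ -6  1   0 ]
[  0  0   5 ]
[  0  2  13 ]
Pivot entry (2,2) is zero but row 3 has 2 in column 2 -> naive elimination stops; a row interchange (e.g. R2 <-> R3) would be required here.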